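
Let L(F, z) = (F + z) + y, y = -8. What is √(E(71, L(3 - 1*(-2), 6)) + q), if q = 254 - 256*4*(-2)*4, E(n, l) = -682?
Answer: 2*√1941 ≈ 88.114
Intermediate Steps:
L(F, z) = -8 + F + z (L(F, z) = (F + z) - 8 = -8 + F + z)
q = 8446 (q = 254 - (-2048)*4 = 254 - 256*(-32) = 254 + 8192 = 8446)
√(E(71, L(3 - 1*(-2), 6)) + q) = √(-682 + 8446) = √7764 = 2*√1941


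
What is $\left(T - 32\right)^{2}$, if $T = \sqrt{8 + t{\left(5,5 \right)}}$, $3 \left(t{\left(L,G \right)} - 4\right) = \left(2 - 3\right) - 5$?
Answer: $\left(32 - \sqrt{10}\right)^{2} \approx 831.61$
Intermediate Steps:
$t{\left(L,G \right)} = 2$ ($t{\left(L,G \right)} = 4 + \frac{\left(2 - 3\right) - 5}{3} = 4 + \frac{-1 - 5}{3} = 4 + \frac{1}{3} \left(-6\right) = 4 - 2 = 2$)
$T = \sqrt{10}$ ($T = \sqrt{8 + 2} = \sqrt{10} \approx 3.1623$)
$\left(T - 32\right)^{2} = \left(\sqrt{10} - 32\right)^{2} = \left(-32 + \sqrt{10}\right)^{2}$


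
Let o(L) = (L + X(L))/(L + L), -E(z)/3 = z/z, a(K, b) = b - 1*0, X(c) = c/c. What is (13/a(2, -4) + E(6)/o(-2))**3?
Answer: -226981/64 ≈ -3546.6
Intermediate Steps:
X(c) = 1
a(K, b) = b (a(K, b) = b + 0 = b)
E(z) = -3 (E(z) = -3*z/z = -3*1 = -3)
o(L) = (1 + L)/(2*L) (o(L) = (L + 1)/(L + L) = (1 + L)/((2*L)) = (1 + L)*(1/(2*L)) = (1 + L)/(2*L))
(13/a(2, -4) + E(6)/o(-2))**3 = (13/(-4) - 3*(-4/(1 - 2)))**3 = (13*(-1/4) - 3/((1/2)*(-1/2)*(-1)))**3 = (-13/4 - 3/1/4)**3 = (-13/4 - 3*4)**3 = (-13/4 - 12)**3 = (-61/4)**3 = -226981/64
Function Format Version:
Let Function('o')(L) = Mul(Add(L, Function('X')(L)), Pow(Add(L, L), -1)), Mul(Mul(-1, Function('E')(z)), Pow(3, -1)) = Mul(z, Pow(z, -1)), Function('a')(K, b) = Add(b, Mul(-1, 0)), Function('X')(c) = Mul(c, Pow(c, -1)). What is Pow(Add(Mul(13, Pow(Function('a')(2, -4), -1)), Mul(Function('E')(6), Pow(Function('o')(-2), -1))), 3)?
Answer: Rational(-226981, 64) ≈ -3546.6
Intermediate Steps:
Function('X')(c) = 1
Function('a')(K, b) = b (Function('a')(K, b) = Add(b, 0) = b)
Function('E')(z) = -3 (Function('E')(z) = Mul(-3, Mul(z, Pow(z, -1))) = Mul(-3, 1) = -3)
Function('o')(L) = Mul(Rational(1, 2), Pow(L, -1), Add(1, L)) (Function('o')(L) = Mul(Add(L, 1), Pow(Add(L, L), -1)) = Mul(Add(1, L), Pow(Mul(2, L), -1)) = Mul(Add(1, L), Mul(Rational(1, 2), Pow(L, -1))) = Mul(Rational(1, 2), Pow(L, -1), Add(1, L)))
Pow(Add(Mul(13, Pow(Function('a')(2, -4), -1)), Mul(Function('E')(6), Pow(Function('o')(-2), -1))), 3) = Pow(Add(Mul(13, Pow(-4, -1)), Mul(-3, Pow(Mul(Rational(1, 2), Pow(-2, -1), Add(1, -2)), -1))), 3) = Pow(Add(Mul(13, Rational(-1, 4)), Mul(-3, Pow(Mul(Rational(1, 2), Rational(-1, 2), -1), -1))), 3) = Pow(Add(Rational(-13, 4), Mul(-3, Pow(Rational(1, 4), -1))), 3) = Pow(Add(Rational(-13, 4), Mul(-3, 4)), 3) = Pow(Add(Rational(-13, 4), -12), 3) = Pow(Rational(-61, 4), 3) = Rational(-226981, 64)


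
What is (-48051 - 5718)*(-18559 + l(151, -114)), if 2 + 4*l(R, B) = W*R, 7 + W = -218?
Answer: 5818504797/4 ≈ 1.4546e+9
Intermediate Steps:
W = -225 (W = -7 - 218 = -225)
l(R, B) = -½ - 225*R/4 (l(R, B) = -½ + (-225*R)/4 = -½ - 225*R/4)
(-48051 - 5718)*(-18559 + l(151, -114)) = (-48051 - 5718)*(-18559 + (-½ - 225/4*151)) = -53769*(-18559 + (-½ - 33975/4)) = -53769*(-18559 - 33977/4) = -53769*(-108213/4) = 5818504797/4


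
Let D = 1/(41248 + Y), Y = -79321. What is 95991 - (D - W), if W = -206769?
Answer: -4217650793/38073 ≈ -1.1078e+5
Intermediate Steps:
D = -1/38073 (D = 1/(41248 - 79321) = 1/(-38073) = -1/38073 ≈ -2.6265e-5)
95991 - (D - W) = 95991 - (-1/38073 - 1*(-206769)) = 95991 - (-1/38073 + 206769) = 95991 - 1*7872316136/38073 = 95991 - 7872316136/38073 = -4217650793/38073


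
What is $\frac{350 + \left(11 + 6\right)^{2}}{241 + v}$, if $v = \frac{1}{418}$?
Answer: $\frac{267102}{100739} \approx 2.6514$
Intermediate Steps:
$v = \frac{1}{418} \approx 0.0023923$
$\frac{350 + \left(11 + 6\right)^{2}}{241 + v} = \frac{350 + \left(11 + 6\right)^{2}}{241 + \frac{1}{418}} = \frac{350 + 17^{2}}{\frac{100739}{418}} = \left(350 + 289\right) \frac{418}{100739} = 639 \cdot \frac{418}{100739} = \frac{267102}{100739}$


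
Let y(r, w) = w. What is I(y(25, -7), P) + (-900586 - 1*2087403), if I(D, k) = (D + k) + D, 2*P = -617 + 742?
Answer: -5975881/2 ≈ -2.9879e+6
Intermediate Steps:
P = 125/2 (P = (-617 + 742)/2 = (1/2)*125 = 125/2 ≈ 62.500)
I(D, k) = k + 2*D
I(y(25, -7), P) + (-900586 - 1*2087403) = (125/2 + 2*(-7)) + (-900586 - 1*2087403) = (125/2 - 14) + (-900586 - 2087403) = 97/2 - 2987989 = -5975881/2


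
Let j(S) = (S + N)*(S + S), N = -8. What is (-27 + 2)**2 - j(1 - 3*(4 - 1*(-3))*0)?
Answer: 639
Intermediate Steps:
j(S) = 2*S*(-8 + S) (j(S) = (S - 8)*(S + S) = (-8 + S)*(2*S) = 2*S*(-8 + S))
(-27 + 2)**2 - j(1 - 3*(4 - 1*(-3))*0) = (-27 + 2)**2 - 2*(1 - 3*(4 - 1*(-3))*0)*(-8 + (1 - 3*(4 - 1*(-3))*0)) = (-25)**2 - 2*(1 - 3*(4 + 3)*0)*(-8 + (1 - 3*(4 + 3)*0)) = 625 - 2*(1 - 21*0)*(-8 + (1 - 21*0)) = 625 - 2*(1 - 3*0)*(-8 + (1 - 3*0)) = 625 - 2*(1 + 0)*(-8 + (1 + 0)) = 625 - 2*(-8 + 1) = 625 - 2*(-7) = 625 - 1*(-14) = 625 + 14 = 639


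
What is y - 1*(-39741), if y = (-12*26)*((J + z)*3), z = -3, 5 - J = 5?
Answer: 42549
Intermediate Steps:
J = 0 (J = 5 - 1*5 = 5 - 5 = 0)
y = 2808 (y = (-12*26)*((0 - 3)*3) = -(-936)*3 = -312*(-9) = 2808)
y - 1*(-39741) = 2808 - 1*(-39741) = 2808 + 39741 = 42549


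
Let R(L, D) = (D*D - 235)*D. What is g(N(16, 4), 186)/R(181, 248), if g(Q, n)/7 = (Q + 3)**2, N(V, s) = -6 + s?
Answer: 7/15194712 ≈ 4.6069e-7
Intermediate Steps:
g(Q, n) = 7*(3 + Q)**2 (g(Q, n) = 7*(Q + 3)**2 = 7*(3 + Q)**2)
R(L, D) = D*(-235 + D**2) (R(L, D) = (D**2 - 235)*D = (-235 + D**2)*D = D*(-235 + D**2))
g(N(16, 4), 186)/R(181, 248) = (7*(3 + (-6 + 4))**2)/((248*(-235 + 248**2))) = (7*(3 - 2)**2)/((248*(-235 + 61504))) = (7*1**2)/((248*61269)) = (7*1)/15194712 = 7*(1/15194712) = 7/15194712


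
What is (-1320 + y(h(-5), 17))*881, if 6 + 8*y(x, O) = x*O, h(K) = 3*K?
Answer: -9533301/8 ≈ -1.1917e+6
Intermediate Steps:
y(x, O) = -¾ + O*x/8 (y(x, O) = -¾ + (x*O)/8 = -¾ + (O*x)/8 = -¾ + O*x/8)
(-1320 + y(h(-5), 17))*881 = (-1320 + (-¾ + (⅛)*17*(3*(-5))))*881 = (-1320 + (-¾ + (⅛)*17*(-15)))*881 = (-1320 + (-¾ - 255/8))*881 = (-1320 - 261/8)*881 = -10821/8*881 = -9533301/8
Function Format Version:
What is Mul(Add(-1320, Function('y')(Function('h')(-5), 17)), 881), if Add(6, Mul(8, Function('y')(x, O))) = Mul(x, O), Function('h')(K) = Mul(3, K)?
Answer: Rational(-9533301, 8) ≈ -1.1917e+6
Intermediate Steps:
Function('y')(x, O) = Add(Rational(-3, 4), Mul(Rational(1, 8), O, x)) (Function('y')(x, O) = Add(Rational(-3, 4), Mul(Rational(1, 8), Mul(x, O))) = Add(Rational(-3, 4), Mul(Rational(1, 8), Mul(O, x))) = Add(Rational(-3, 4), Mul(Rational(1, 8), O, x)))
Mul(Add(-1320, Function('y')(Function('h')(-5), 17)), 881) = Mul(Add(-1320, Add(Rational(-3, 4), Mul(Rational(1, 8), 17, Mul(3, -5)))), 881) = Mul(Add(-1320, Add(Rational(-3, 4), Mul(Rational(1, 8), 17, -15))), 881) = Mul(Add(-1320, Add(Rational(-3, 4), Rational(-255, 8))), 881) = Mul(Add(-1320, Rational(-261, 8)), 881) = Mul(Rational(-10821, 8), 881) = Rational(-9533301, 8)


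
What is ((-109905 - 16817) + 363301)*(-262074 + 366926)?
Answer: 24805781308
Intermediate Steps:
((-109905 - 16817) + 363301)*(-262074 + 366926) = (-126722 + 363301)*104852 = 236579*104852 = 24805781308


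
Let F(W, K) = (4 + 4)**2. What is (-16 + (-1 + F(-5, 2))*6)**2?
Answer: 131044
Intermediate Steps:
F(W, K) = 64 (F(W, K) = 8**2 = 64)
(-16 + (-1 + F(-5, 2))*6)**2 = (-16 + (-1 + 64)*6)**2 = (-16 + 63*6)**2 = (-16 + 378)**2 = 362**2 = 131044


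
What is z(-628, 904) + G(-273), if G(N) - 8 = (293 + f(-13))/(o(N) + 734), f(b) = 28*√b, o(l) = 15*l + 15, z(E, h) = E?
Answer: -2074813/3346 - 2*I*√13/239 ≈ -620.09 - 0.030172*I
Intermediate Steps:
o(l) = 15 + 15*l
G(N) = 8 + (293 + 28*I*√13)/(749 + 15*N) (G(N) = 8 + (293 + 28*√(-13))/((15 + 15*N) + 734) = 8 + (293 + 28*(I*√13))/(749 + 15*N) = 8 + (293 + 28*I*√13)/(749 + 15*N))
z(-628, 904) + G(-273) = -628 + (6285 + 120*(-273) + 28*I*√13)/(749 + 15*(-273)) = -628 + (6285 - 32760 + 28*I*√13)/(749 - 4095) = -628 + (-26475 + 28*I*√13)/(-3346) = -628 - (-26475 + 28*I*√13)/3346 = -628 + (26475/3346 - 2*I*√13/239) = -2074813/3346 - 2*I*√13/239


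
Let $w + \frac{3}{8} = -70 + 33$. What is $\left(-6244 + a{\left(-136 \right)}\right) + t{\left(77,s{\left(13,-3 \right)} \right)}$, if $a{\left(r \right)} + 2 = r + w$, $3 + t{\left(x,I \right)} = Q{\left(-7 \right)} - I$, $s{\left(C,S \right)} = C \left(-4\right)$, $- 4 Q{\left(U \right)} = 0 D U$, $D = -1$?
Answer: $- \frac{50963}{8} \approx -6370.4$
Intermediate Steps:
$Q{\left(U \right)} = 0$ ($Q{\left(U \right)} = - \frac{0 \left(-1\right) U}{4} = - \frac{0 U}{4} = \left(- \frac{1}{4}\right) 0 = 0$)
$w = - \frac{299}{8}$ ($w = - \frac{3}{8} + \left(-70 + 33\right) = - \frac{3}{8} - 37 = - \frac{299}{8} \approx -37.375$)
$s{\left(C,S \right)} = - 4 C$
$t{\left(x,I \right)} = -3 - I$ ($t{\left(x,I \right)} = -3 + \left(0 - I\right) = -3 - I$)
$a{\left(r \right)} = - \frac{315}{8} + r$ ($a{\left(r \right)} = -2 + \left(r - \frac{299}{8}\right) = -2 + \left(- \frac{299}{8} + r\right) = - \frac{315}{8} + r$)
$\left(-6244 + a{\left(-136 \right)}\right) + t{\left(77,s{\left(13,-3 \right)} \right)} = \left(-6244 - \frac{1403}{8}\right) - \left(3 - 52\right) = \left(-6244 - \frac{1403}{8}\right) - -49 = - \frac{51355}{8} + \left(-3 + 52\right) = - \frac{51355}{8} + 49 = - \frac{50963}{8}$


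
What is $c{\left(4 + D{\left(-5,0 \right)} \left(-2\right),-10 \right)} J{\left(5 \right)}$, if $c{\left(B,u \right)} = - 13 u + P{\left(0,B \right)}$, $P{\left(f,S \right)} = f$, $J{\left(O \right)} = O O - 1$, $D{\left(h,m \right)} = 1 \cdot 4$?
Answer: $3120$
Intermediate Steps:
$D{\left(h,m \right)} = 4$
$J{\left(O \right)} = -1 + O^{2}$ ($J{\left(O \right)} = O^{2} - 1 = -1 + O^{2}$)
$c{\left(B,u \right)} = - 13 u$ ($c{\left(B,u \right)} = - 13 u + 0 = - 13 u$)
$c{\left(4 + D{\left(-5,0 \right)} \left(-2\right),-10 \right)} J{\left(5 \right)} = \left(-13\right) \left(-10\right) \left(-1 + 5^{2}\right) = 130 \left(-1 + 25\right) = 130 \cdot 24 = 3120$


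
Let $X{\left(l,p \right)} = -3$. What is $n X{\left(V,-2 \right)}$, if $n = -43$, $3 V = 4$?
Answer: $129$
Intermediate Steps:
$V = \frac{4}{3}$ ($V = \frac{1}{3} \cdot 4 = \frac{4}{3} \approx 1.3333$)
$n X{\left(V,-2 \right)} = \left(-43\right) \left(-3\right) = 129$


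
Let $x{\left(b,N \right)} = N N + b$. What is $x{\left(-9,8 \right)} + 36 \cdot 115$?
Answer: $4195$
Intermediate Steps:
$x{\left(b,N \right)} = b + N^{2}$ ($x{\left(b,N \right)} = N^{2} + b = b + N^{2}$)
$x{\left(-9,8 \right)} + 36 \cdot 115 = \left(-9 + 8^{2}\right) + 36 \cdot 115 = \left(-9 + 64\right) + 4140 = 55 + 4140 = 4195$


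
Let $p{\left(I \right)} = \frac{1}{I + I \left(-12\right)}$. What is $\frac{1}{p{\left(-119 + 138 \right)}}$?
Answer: $-209$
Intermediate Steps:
$p{\left(I \right)} = - \frac{1}{11 I}$ ($p{\left(I \right)} = \frac{1}{I - 12 I} = \frac{1}{\left(-11\right) I} = - \frac{1}{11 I}$)
$\frac{1}{p{\left(-119 + 138 \right)}} = \frac{1}{\left(- \frac{1}{11}\right) \frac{1}{-119 + 138}} = \frac{1}{\left(- \frac{1}{11}\right) \frac{1}{19}} = \frac{1}{- \frac{1}{209}} = -209$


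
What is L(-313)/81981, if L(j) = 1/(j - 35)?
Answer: -1/28529388 ≈ -3.5052e-8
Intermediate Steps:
L(j) = 1/(-35 + j)
L(-313)/81981 = 1/(-35 - 313*81981) = (1/81981)/(-348) = -1/348*1/81981 = -1/28529388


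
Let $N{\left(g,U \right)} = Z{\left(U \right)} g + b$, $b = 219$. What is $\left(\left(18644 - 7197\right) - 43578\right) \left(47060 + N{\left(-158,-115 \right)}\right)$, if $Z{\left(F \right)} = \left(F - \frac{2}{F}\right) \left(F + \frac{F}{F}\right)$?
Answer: $\frac{325131620627}{5} \approx 6.5026 \cdot 10^{10}$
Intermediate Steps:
$Z{\left(F \right)} = \left(1 + F\right) \left(F - \frac{2}{F}\right)$ ($Z{\left(F \right)} = \left(F - \frac{2}{F}\right) \left(F + 1\right) = \left(F - \frac{2}{F}\right) \left(1 + F\right) = \left(1 + F\right) \left(F - \frac{2}{F}\right)$)
$N{\left(g,U \right)} = 219 + g \left(-2 + U + U^{2} - \frac{2}{U}\right)$ ($N{\left(g,U \right)} = \left(-2 + U + U^{2} - \frac{2}{U}\right) g + 219 = g \left(-2 + U + U^{2} - \frac{2}{U}\right) + 219 = 219 + g \left(-2 + U + U^{2} - \frac{2}{U}\right)$)
$\left(\left(18644 - 7197\right) - 43578\right) \left(47060 + N{\left(-158,-115 \right)}\right) = \left(\left(18644 - 7197\right) - 43578\right) \left(47060 + \frac{219 \left(-115\right) - 158 \left(-2 - 115 \left(-2 - 115 + \left(-115\right)^{2}\right)\right)}{-115}\right) = \left(\left(18644 - 7197\right) - 43578\right) \left(47060 - \frac{-25185 - 158 \left(-2 - 115 \left(-2 - 115 + 13225\right)\right)}{115}\right) = \left(11447 - 43578\right) \left(47060 - \frac{-25185 - 158 \left(-2 - 1507420\right)}{115}\right) = - 32131 \left(47060 - \frac{-25185 - 158 \left(-2 - 1507420\right)}{115}\right) = - 32131 \left(47060 - \frac{-25185 - -238172676}{115}\right) = - 32131 \left(47060 - \frac{-25185 + 238172676}{115}\right) = - 32131 \left(47060 - \frac{238147491}{115}\right) = \left(-32131\right) \left(- \frac{232735591}{115}\right) = \frac{325131620627}{5}$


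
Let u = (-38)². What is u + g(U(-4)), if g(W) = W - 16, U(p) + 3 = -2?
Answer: 1423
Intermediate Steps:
U(p) = -5 (U(p) = -3 - 2 = -5)
g(W) = -16 + W
u = 1444
u + g(U(-4)) = 1444 + (-16 - 5) = 1444 - 21 = 1423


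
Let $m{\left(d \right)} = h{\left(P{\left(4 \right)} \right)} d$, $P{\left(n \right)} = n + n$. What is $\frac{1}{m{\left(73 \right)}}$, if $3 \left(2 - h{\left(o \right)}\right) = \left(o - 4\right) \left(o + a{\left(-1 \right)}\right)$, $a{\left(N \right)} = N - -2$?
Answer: $- \frac{1}{730} \approx -0.0013699$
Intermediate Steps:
$P{\left(n \right)} = 2 n$
$a{\left(N \right)} = 2 + N$ ($a{\left(N \right)} = N + 2 = 2 + N$)
$h{\left(o \right)} = 2 - \frac{\left(1 + o\right) \left(-4 + o\right)}{3}$ ($h{\left(o \right)} = 2 - \frac{\left(o - 4\right) \left(o + \left(2 - 1\right)\right)}{3} = 2 - \frac{\left(-4 + o\right) \left(o + 1\right)}{3} = 2 - \frac{\left(-4 + o\right) \left(1 + o\right)}{3} = 2 - \frac{\left(1 + o\right) \left(-4 + o\right)}{3}$)
$m{\left(d \right)} = - 10 d$ ($m{\left(d \right)} = \left(\frac{10}{3} + 2 \cdot 4 - \frac{\left(2 \cdot 4\right)^{2}}{3}\right) d = \left(\frac{10}{3} + 8 - \frac{8^{2}}{3}\right) d = \left(\frac{10}{3} + 8 - \frac{64}{3}\right) d = - 10 d$)
$\frac{1}{m{\left(73 \right)}} = \frac{1}{\left(-10\right) 73} = \frac{1}{-730} = - \frac{1}{730}$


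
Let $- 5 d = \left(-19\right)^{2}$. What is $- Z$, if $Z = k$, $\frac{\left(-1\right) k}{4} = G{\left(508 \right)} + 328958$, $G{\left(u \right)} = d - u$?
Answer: $\frac{6567556}{5} \approx 1.3135 \cdot 10^{6}$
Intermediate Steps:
$d = - \frac{361}{5}$ ($d = - \frac{\left(-19\right)^{2}}{5} = \left(- \frac{1}{5}\right) 361 = - \frac{361}{5} \approx -72.2$)
$G{\left(u \right)} = - \frac{361}{5} - u$
$k = - \frac{6567556}{5}$ ($k = - 4 \left(\left(- \frac{361}{5} - 508\right) + 328958\right) = - 4 \left(- \frac{2901}{5} + 328958\right) = \left(-4\right) \frac{1641889}{5} = - \frac{6567556}{5} \approx -1.3135 \cdot 10^{6}$)
$Z = - \frac{6567556}{5} \approx -1.3135 \cdot 10^{6}$
$- Z = \left(-1\right) \left(- \frac{6567556}{5}\right) = \frac{6567556}{5}$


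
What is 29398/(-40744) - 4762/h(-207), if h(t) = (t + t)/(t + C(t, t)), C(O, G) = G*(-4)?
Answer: 145502497/20372 ≈ 7142.3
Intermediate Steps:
C(O, G) = -4*G
h(t) = -2/3 (h(t) = (t + t)/(t - 4*t) = (2*t)/((-3*t)) = (2*t)*(-1/(3*t)) = -2/3)
29398/(-40744) - 4762/h(-207) = 29398/(-40744) - 4762/(-2/3) = 29398*(-1/40744) - 4762*(-3/2) = -14699/20372 + 7143 = 145502497/20372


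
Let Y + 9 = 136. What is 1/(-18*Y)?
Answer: -1/2286 ≈ -0.00043745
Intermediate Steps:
Y = 127 (Y = -9 + 136 = 127)
1/(-18*Y) = 1/(-18*127) = 1/(-2286) = -1/2286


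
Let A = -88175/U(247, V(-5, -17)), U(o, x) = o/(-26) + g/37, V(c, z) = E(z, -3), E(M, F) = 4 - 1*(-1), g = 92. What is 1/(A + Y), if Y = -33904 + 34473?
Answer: 519/6820261 ≈ 7.6097e-5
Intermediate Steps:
E(M, F) = 5 (E(M, F) = 4 + 1 = 5)
V(c, z) = 5
U(o, x) = 92/37 - o/26 (U(o, x) = o/(-26) + 92/37 = o*(-1/26) + 92*(1/37) = -o/26 + 92/37 = 92/37 - o/26)
Y = 569
A = 6524950/519 (A = -88175/(92/37 - 1/26*247) = -88175/(92/37 - 19/2) = -88175/(-519/74) = -88175*(-74/519) = 6524950/519 ≈ 12572.)
1/(A + Y) = 1/(6524950/519 + 569) = 1/(6820261/519) = 519/6820261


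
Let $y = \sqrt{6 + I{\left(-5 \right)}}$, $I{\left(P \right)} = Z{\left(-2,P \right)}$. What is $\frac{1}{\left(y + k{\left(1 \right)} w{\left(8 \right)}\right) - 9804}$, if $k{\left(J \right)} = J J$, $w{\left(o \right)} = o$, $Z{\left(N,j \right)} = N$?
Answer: $- \frac{1}{9794} \approx -0.0001021$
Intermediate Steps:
$k{\left(J \right)} = J^{2}$
$I{\left(P \right)} = -2$
$y = 2$ ($y = \sqrt{6 - 2} = \sqrt{4} = 2$)
$\frac{1}{\left(y + k{\left(1 \right)} w{\left(8 \right)}\right) - 9804} = \frac{1}{\left(2 + 1^{2} \cdot 8\right) - 9804} = \frac{1}{\left(2 + 1 \cdot 8\right) - 9804} = \frac{1}{\left(2 + 8\right) - 9804} = \frac{1}{10 - 9804} = \frac{1}{-9794} = - \frac{1}{9794}$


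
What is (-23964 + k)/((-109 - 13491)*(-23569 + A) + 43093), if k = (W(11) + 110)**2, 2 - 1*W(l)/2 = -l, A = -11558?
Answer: -5468/477770293 ≈ -1.1445e-5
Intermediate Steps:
W(l) = 4 + 2*l (W(l) = 4 - (-2)*l = 4 + 2*l)
k = 18496 (k = ((4 + 2*11) + 110)**2 = ((4 + 22) + 110)**2 = (26 + 110)**2 = 136**2 = 18496)
(-23964 + k)/((-109 - 13491)*(-23569 + A) + 43093) = (-23964 + 18496)/((-109 - 13491)*(-23569 - 11558) + 43093) = -5468/(-13600*(-35127) + 43093) = -5468/(477727200 + 43093) = -5468/477770293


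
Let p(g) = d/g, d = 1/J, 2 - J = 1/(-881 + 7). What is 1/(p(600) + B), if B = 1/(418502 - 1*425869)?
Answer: 72933300/50843 ≈ 1434.5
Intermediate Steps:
J = 1749/874 (J = 2 - 1/(-881 + 7) = 2 - 1/(-874) = 2 - 1*(-1/874) = 2 + 1/874 = 1749/874 ≈ 2.0011)
d = 874/1749 (d = 1/(1749/874) = 874/1749 ≈ 0.49971)
p(g) = 874/(1749*g)
B = -1/7367 (B = 1/(418502 - 425869) = 1/(-7367) = -1/7367 ≈ -0.00013574)
1/(p(600) + B) = 1/((874/1749)/600 - 1/7367) = 1/((874/1749)*(1/600) - 1/7367) = 1/(437/524700 - 1/7367) = 1/(50843/72933300) = 72933300/50843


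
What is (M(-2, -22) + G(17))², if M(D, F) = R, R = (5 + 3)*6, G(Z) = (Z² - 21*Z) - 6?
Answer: 676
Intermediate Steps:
G(Z) = -6 + Z² - 21*Z
R = 48 (R = 8*6 = 48)
M(D, F) = 48
(M(-2, -22) + G(17))² = (48 + (-6 + 17² - 21*17))² = (48 + (-6 + 289 - 357))² = (48 - 74)² = (-26)² = 676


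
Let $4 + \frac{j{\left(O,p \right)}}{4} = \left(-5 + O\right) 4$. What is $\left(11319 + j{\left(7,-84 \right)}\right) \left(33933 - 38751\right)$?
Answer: $-54612030$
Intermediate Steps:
$j{\left(O,p \right)} = -96 + 16 O$ ($j{\left(O,p \right)} = -16 + 4 \left(-5 + O\right) 4 = -16 + 4 \left(-20 + 4 O\right) = -16 + \left(-80 + 16 O\right) = -96 + 16 O$)
$\left(11319 + j{\left(7,-84 \right)}\right) \left(33933 - 38751\right) = \left(11319 + \left(-96 + 16 \cdot 7\right)\right) \left(33933 - 38751\right) = \left(11319 + \left(-96 + 112\right)\right) \left(-4818\right) = \left(11319 + 16\right) \left(-4818\right) = 11335 \left(-4818\right) = -54612030$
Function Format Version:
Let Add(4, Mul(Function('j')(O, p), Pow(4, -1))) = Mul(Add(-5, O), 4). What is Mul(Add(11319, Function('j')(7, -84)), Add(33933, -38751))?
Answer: -54612030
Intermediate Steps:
Function('j')(O, p) = Add(-96, Mul(16, O)) (Function('j')(O, p) = Add(-16, Mul(4, Mul(Add(-5, O), 4))) = Add(-16, Mul(4, Add(-20, Mul(4, O)))) = Add(-16, Add(-80, Mul(16, O))) = Add(-96, Mul(16, O)))
Mul(Add(11319, Function('j')(7, -84)), Add(33933, -38751)) = Mul(Add(11319, Add(-96, Mul(16, 7))), Add(33933, -38751)) = Mul(Add(11319, Add(-96, 112)), -4818) = Mul(Add(11319, 16), -4818) = Mul(11335, -4818) = -54612030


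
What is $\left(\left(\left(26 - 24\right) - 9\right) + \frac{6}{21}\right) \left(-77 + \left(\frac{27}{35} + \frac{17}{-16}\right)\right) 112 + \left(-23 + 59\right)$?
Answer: $\frac{2035561}{35} \approx 58159.0$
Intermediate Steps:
$\left(\left(\left(26 - 24\right) - 9\right) + \frac{6}{21}\right) \left(-77 + \left(\frac{27}{35} + \frac{17}{-16}\right)\right) 112 + \left(-23 + 59\right) = \left(\left(2 - 9\right) + 6 \cdot \frac{1}{21}\right) \left(-77 + \left(27 \cdot \frac{1}{35} + 17 \left(- \frac{1}{16}\right)\right)\right) 112 + 36 = \left(-7 + \frac{2}{7}\right) \left(-77 + \left(\frac{27}{35} - \frac{17}{16}\right)\right) 112 + 36 = - \frac{47 \left(-77 - \frac{163}{560}\right)}{7} \cdot 112 + 36 = \left(- \frac{47}{7}\right) \left(- \frac{43283}{560}\right) 112 + 36 = \frac{2034301}{3920} \cdot 112 + 36 = \frac{2034301}{35} + 36 = \frac{2035561}{35}$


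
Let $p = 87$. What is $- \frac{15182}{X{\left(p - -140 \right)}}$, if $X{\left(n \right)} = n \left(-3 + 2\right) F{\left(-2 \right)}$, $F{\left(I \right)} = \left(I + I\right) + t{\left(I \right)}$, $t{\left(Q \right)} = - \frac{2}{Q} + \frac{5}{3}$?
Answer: $- \frac{22773}{454} \approx -50.161$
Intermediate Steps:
$t{\left(Q \right)} = \frac{5}{3} - \frac{2}{Q}$ ($t{\left(Q \right)} = - \frac{2}{Q} + 5 \cdot \frac{1}{3} = - \frac{2}{Q} + \frac{5}{3} = \frac{5}{3} - \frac{2}{Q}$)
$F{\left(I \right)} = \frac{5}{3} - \frac{2}{I} + 2 I$ ($F{\left(I \right)} = \left(I + I\right) + \left(\frac{5}{3} - \frac{2}{I}\right) = 2 I + \left(\frac{5}{3} - \frac{2}{I}\right) = \frac{5}{3} - \frac{2}{I} + 2 I$)
$X{\left(n \right)} = \frac{4 n}{3}$ ($X{\left(n \right)} = n \left(-3 + 2\right) \left(\frac{5}{3} - \frac{2}{-2} + 2 \left(-2\right)\right) = n \left(-1\right) \left(\frac{5}{3} - -1 - 4\right) = - n \left(\frac{5}{3} + 1 - 4\right) = - n \left(- \frac{4}{3}\right) = \frac{4 n}{3}$)
$- \frac{15182}{X{\left(p - -140 \right)}} = - \frac{15182}{\frac{4}{3} \left(87 - -140\right)} = - \frac{15182}{\frac{4}{3} \left(87 + 140\right)} = - \frac{15182}{\frac{4}{3} \cdot 227} = - \frac{15182}{\frac{908}{3}} = \left(-15182\right) \frac{3}{908} = - \frac{22773}{454}$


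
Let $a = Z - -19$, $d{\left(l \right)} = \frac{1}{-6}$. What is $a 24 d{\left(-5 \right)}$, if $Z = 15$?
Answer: $-136$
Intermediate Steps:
$d{\left(l \right)} = - \frac{1}{6}$
$a = 34$ ($a = 15 - -19 = 15 + 19 = 34$)
$a 24 d{\left(-5 \right)} = 34 \cdot 24 \left(- \frac{1}{6}\right) = 816 \left(- \frac{1}{6}\right) = -136$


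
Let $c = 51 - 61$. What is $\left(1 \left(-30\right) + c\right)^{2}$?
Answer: $1600$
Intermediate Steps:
$c = -10$
$\left(1 \left(-30\right) + c\right)^{2} = \left(1 \left(-30\right) - 10\right)^{2} = \left(-30 - 10\right)^{2} = \left(-40\right)^{2} = 1600$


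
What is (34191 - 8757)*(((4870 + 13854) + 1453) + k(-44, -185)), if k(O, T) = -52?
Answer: 511859250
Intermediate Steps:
(34191 - 8757)*(((4870 + 13854) + 1453) + k(-44, -185)) = (34191 - 8757)*(((4870 + 13854) + 1453) - 52) = 25434*((18724 + 1453) - 52) = 25434*(20177 - 52) = 25434*20125 = 511859250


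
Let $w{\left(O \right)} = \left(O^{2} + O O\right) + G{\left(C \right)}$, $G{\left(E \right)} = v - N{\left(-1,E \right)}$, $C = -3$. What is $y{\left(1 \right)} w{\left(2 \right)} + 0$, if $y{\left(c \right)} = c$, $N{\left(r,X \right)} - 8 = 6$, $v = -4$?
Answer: $-10$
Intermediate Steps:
$N{\left(r,X \right)} = 14$ ($N{\left(r,X \right)} = 8 + 6 = 14$)
$G{\left(E \right)} = -18$ ($G{\left(E \right)} = -4 - 14 = -18$)
$w{\left(O \right)} = -18 + 2 O^{2}$ ($w{\left(O \right)} = \left(O^{2} + O O\right) - 18 = \left(O^{2} + O^{2}\right) - 18 = 2 O^{2} - 18 = -18 + 2 O^{2}$)
$y{\left(1 \right)} w{\left(2 \right)} + 0 = 1 \left(-18 + 2 \cdot 2^{2}\right) + 0 = 1 \left(-18 + 2 \cdot 4\right) + 0 = 1 \left(-18 + 8\right) + 0 = 1 \left(-10\right) + 0 = -10 + 0 = -10$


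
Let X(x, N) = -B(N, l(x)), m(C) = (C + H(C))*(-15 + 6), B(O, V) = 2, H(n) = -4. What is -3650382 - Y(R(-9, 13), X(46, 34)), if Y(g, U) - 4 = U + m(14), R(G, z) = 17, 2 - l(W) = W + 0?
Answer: -3650294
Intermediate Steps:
l(W) = 2 - W (l(W) = 2 - (W + 0) = 2 - W)
m(C) = 36 - 9*C (m(C) = (C - 4)*(-15 + 6) = (-4 + C)*(-9) = 36 - 9*C)
X(x, N) = -2 (X(x, N) = -1*2 = -2)
Y(g, U) = -86 + U (Y(g, U) = 4 + (U + (36 - 9*14)) = 4 + (U + (36 - 126)) = 4 + (U - 90) = 4 + (-90 + U) = -86 + U)
-3650382 - Y(R(-9, 13), X(46, 34)) = -3650382 - (-86 - 2) = -3650382 - 1*(-88) = -3650382 + 88 = -3650294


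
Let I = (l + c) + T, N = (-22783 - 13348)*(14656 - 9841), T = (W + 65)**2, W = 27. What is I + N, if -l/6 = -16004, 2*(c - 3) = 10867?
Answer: -347721681/2 ≈ -1.7386e+8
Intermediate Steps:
c = 10873/2 (c = 3 + (1/2)*10867 = 3 + 10867/2 = 10873/2 ≈ 5436.5)
l = 96024 (l = -6*(-16004) = 96024)
T = 8464 (T = (27 + 65)**2 = 92**2 = 8464)
N = -173970765 (N = -36131*4815 = -173970765)
I = 219849/2 (I = (96024 + 10873/2) + 8464 = 202921/2 + 8464 = 219849/2 ≈ 1.0992e+5)
I + N = 219849/2 - 173970765 = -347721681/2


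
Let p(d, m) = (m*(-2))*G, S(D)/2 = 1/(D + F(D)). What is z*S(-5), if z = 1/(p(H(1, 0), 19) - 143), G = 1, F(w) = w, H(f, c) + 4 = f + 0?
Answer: 1/905 ≈ 0.0011050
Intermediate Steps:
H(f, c) = -4 + f (H(f, c) = -4 + (f + 0) = -4 + f)
S(D) = 1/D (S(D) = 2/(D + D) = 2/((2*D)) = 2*(1/(2*D)) = 1/D)
p(d, m) = -2*m (p(d, m) = (m*(-2))*1 = -2*m*1 = -2*m)
z = -1/181 (z = 1/(-2*19 - 143) = 1/(-38 - 143) = 1/(-181) = -1/181 ≈ -0.0055249)
z*S(-5) = -1/181/(-5) = -1/181*(-⅕) = 1/905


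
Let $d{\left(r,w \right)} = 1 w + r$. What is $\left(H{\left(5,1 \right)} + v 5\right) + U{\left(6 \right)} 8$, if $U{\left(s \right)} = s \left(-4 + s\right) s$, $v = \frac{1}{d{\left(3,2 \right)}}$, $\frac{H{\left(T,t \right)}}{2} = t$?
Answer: $579$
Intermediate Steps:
$H{\left(T,t \right)} = 2 t$
$d{\left(r,w \right)} = r + w$ ($d{\left(r,w \right)} = w + r = r + w$)
$v = \frac{1}{5}$ ($v = \frac{1}{3 + 2} = \frac{1}{5} \approx 0.2$)
$U{\left(s \right)} = s^{2} \left(-4 + s\right)$
$\left(H{\left(5,1 \right)} + v 5\right) + U{\left(6 \right)} 8 = \left(2 \cdot 1 + \frac{1}{5} \cdot 5\right) + 6^{2} \left(-4 + 6\right) 8 = \left(2 + 1\right) + 36 \cdot 2 \cdot 8 = 3 + 72 \cdot 8 = 3 + 576 = 579$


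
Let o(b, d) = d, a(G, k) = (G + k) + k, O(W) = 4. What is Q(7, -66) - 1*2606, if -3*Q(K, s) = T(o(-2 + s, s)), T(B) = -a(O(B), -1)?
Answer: -7816/3 ≈ -2605.3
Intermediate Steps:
a(G, k) = G + 2*k
T(B) = -2 (T(B) = -(4 + 2*(-1)) = -(4 - 2) = -1*2 = -2)
Q(K, s) = ⅔ (Q(K, s) = -⅓*(-2) = ⅔)
Q(7, -66) - 1*2606 = ⅔ - 1*2606 = ⅔ - 2606 = -7816/3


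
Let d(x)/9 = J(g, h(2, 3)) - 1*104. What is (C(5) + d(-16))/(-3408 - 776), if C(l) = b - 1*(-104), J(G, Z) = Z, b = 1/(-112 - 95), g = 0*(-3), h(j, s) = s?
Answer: 41659/216522 ≈ 0.19240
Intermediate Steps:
g = 0
b = -1/207 (b = 1/(-207) = -1/207 ≈ -0.0048309)
d(x) = -909 (d(x) = 9*(3 - 1*104) = 9*(3 - 104) = 9*(-101) = -909)
C(l) = 21527/207 (C(l) = -1/207 - 1*(-104) = -1/207 + 104 = 21527/207)
(C(5) + d(-16))/(-3408 - 776) = (21527/207 - 909)/(-3408 - 776) = -166636/207/(-4184) = -166636/207*(-1/4184) = 41659/216522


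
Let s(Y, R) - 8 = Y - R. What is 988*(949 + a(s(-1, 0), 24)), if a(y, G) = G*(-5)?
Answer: 819052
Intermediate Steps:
s(Y, R) = 8 + Y - R (s(Y, R) = 8 + (Y - R) = 8 + Y - R)
a(y, G) = -5*G
988*(949 + a(s(-1, 0), 24)) = 988*(949 - 5*24) = 988*(949 - 120) = 988*829 = 819052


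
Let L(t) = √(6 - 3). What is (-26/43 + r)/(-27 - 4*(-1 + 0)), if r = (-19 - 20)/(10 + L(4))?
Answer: 19292/95933 - 39*√3/2231 ≈ 0.17082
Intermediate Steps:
L(t) = √3
r = -39/(10 + √3) (r = (-19 - 20)/(10 + √3) = -39/(10 + √3) ≈ -3.3242)
(-26/43 + r)/(-27 - 4*(-1 + 0)) = (-26/43 + (-390/97 + 39*√3/97))/(-27 - 4*(-1 + 0)) = (-26*1/43 + (-390/97 + 39*√3/97))/(-27 - 4*(-1)) = (-26/43 + (-390/97 + 39*√3/97))/(-27 + 4) = (-19292/4171 + 39*√3/97)/(-23) = (-19292/4171 + 39*√3/97)*(-1/23) = 19292/95933 - 39*√3/2231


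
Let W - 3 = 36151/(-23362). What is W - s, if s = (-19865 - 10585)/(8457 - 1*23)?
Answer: 498790345/98517554 ≈ 5.0630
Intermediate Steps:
s = -15225/4217 (s = -30450/(8457 - 23) = -30450/8434 = -30450*1/8434 = -15225/4217 ≈ -3.6104)
W = 33935/23362 (W = 3 + 36151/(-23362) = 3 + 36151*(-1/23362) = 3 - 36151/23362 = 33935/23362 ≈ 1.4526)
W - s = 33935/23362 - 1*(-15225/4217) = 33935/23362 + 15225/4217 = 498790345/98517554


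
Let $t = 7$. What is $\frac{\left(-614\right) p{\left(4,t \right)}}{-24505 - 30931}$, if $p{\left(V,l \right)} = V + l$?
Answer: $\frac{3377}{27718} \approx 0.12183$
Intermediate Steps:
$\frac{\left(-614\right) p{\left(4,t \right)}}{-24505 - 30931} = \frac{\left(-614\right) \left(4 + 7\right)}{-24505 - 30931} = \frac{\left(-614\right) 11}{-24505 - 30931} = - \frac{6754}{-55436} = \left(-6754\right) \left(- \frac{1}{55436}\right) = \frac{3377}{27718}$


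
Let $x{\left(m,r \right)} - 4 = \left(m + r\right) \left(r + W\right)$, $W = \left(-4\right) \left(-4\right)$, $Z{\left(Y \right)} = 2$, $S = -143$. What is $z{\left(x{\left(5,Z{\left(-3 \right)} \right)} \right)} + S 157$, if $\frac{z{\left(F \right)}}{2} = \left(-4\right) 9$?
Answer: $-22523$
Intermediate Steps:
$W = 16$
$x{\left(m,r \right)} = 4 + \left(16 + r\right) \left(m + r\right)$ ($x{\left(m,r \right)} = 4 + \left(m + r\right) \left(r + 16\right) = 4 + \left(m + r\right) \left(16 + r\right) = 4 + \left(16 + r\right) \left(m + r\right)$)
$z{\left(F \right)} = -72$ ($z{\left(F \right)} = 2 \left(\left(-4\right) 9\right) = 2 \left(-36\right) = -72$)
$z{\left(x{\left(5,Z{\left(-3 \right)} \right)} \right)} + S 157 = -72 - 22451 = -22523$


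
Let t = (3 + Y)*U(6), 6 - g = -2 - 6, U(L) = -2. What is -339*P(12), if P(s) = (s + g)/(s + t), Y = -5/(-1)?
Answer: 4407/2 ≈ 2203.5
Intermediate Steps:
Y = 5 (Y = -5*(-1) = 5)
g = 14 (g = 6 - (-2 - 6) = 6 - 1*(-8) = 6 + 8 = 14)
t = -16 (t = (3 + 5)*(-2) = 8*(-2) = -16)
P(s) = (14 + s)/(-16 + s) (P(s) = (s + 14)/(s - 16) = (14 + s)/(-16 + s))
-339*P(12) = -339*(14 + 12)/(-16 + 12) = -339*26/(-4) = -(-339)*26/4 = -339*(-13/2) = 4407/2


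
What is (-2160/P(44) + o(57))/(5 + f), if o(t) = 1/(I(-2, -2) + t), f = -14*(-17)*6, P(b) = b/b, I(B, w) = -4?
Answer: -114479/75949 ≈ -1.5073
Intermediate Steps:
P(b) = 1
f = 1428 (f = 238*6 = 1428)
o(t) = 1/(-4 + t)
(-2160/P(44) + o(57))/(5 + f) = (-2160/1 + 1/(-4 + 57))/(5 + 1428) = (-2160*1 + 1/53)/1433 = (-2160 + 1/53)*(1/1433) = -114479/53*1/1433 = -114479/75949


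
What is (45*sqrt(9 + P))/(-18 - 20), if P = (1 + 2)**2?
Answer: -135*sqrt(2)/38 ≈ -5.0242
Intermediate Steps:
P = 9 (P = 3**2 = 9)
(45*sqrt(9 + P))/(-18 - 20) = (45*sqrt(9 + 9))/(-18 - 20) = (45*sqrt(18))/(-38) = (45*(3*sqrt(2)))*(-1/38) = (135*sqrt(2))*(-1/38) = -135*sqrt(2)/38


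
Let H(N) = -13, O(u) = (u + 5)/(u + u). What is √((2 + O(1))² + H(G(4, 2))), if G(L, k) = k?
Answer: 2*√3 ≈ 3.4641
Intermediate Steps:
O(u) = (5 + u)/(2*u) (O(u) = (5 + u)/((2*u)) = (5 + u)*(1/(2*u)) = (5 + u)/(2*u))
√((2 + O(1))² + H(G(4, 2))) = √((2 + (½)*(5 + 1)/1)² - 13) = √((2 + (½)*1*6)² - 13) = √((2 + 3)² - 13) = √(5² - 13) = √(25 - 13) = √12 = 2*√3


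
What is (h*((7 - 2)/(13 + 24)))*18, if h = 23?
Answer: 2070/37 ≈ 55.946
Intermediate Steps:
(h*((7 - 2)/(13 + 24)))*18 = (23*((7 - 2)/(13 + 24)))*18 = (23*(5/37))*18 = (115/37)*18 = 2070/37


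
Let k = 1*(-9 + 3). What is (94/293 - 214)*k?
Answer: 375648/293 ≈ 1282.1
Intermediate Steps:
k = -6 (k = 1*(-6) = -6)
(94/293 - 214)*k = (94/293 - 214)*(-6) = -62608/293*(-6) = 375648/293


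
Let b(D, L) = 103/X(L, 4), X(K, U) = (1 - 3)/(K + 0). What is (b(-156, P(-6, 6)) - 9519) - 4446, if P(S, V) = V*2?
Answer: -14583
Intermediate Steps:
X(K, U) = -2/K
P(S, V) = 2*V
b(D, L) = -103*L/2 (b(D, L) = 103/((-2/L)) = 103*(-L/2) = -103*L/2)
(b(-156, P(-6, 6)) - 9519) - 4446 = (-103*6 - 9519) - 4446 = (-103/2*12 - 9519) - 4446 = (-618 - 9519) - 4446 = -10137 - 4446 = -14583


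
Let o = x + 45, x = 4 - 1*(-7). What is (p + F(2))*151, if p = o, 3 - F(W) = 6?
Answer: 8003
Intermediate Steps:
F(W) = -3 (F(W) = 3 - 1*6 = 3 - 6 = -3)
x = 11 (x = 4 + 7 = 11)
o = 56 (o = 11 + 45 = 56)
p = 56
(p + F(2))*151 = (56 - 3)*151 = 53*151 = 8003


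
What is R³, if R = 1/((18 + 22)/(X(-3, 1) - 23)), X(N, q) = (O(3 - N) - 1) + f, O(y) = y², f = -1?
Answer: 1331/64000 ≈ 0.020797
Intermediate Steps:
X(N, q) = -2 + (3 - N)² (X(N, q) = ((3 - N)² - 1) - 1 = (-1 + (3 - N)²) - 1 = -2 + (3 - N)²)
R = 11/40 (R = 1/((18 + 22)/((-2 + (-3 - 3)²) - 23)) = 1/(40/((-2 + (-6)²) - 23)) = 1/(40/((-2 + 36) - 23)) = 1/(40/(34 - 23)) = 1/(40/11) = 11/40 ≈ 0.27500)
R³ = (11/40)³ = 1331/64000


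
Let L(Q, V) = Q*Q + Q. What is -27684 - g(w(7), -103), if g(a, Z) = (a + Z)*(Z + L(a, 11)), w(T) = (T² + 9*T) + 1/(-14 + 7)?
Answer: -47534038/343 ≈ -1.3858e+5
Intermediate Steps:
L(Q, V) = Q + Q² (L(Q, V) = Q² + Q = Q + Q²)
w(T) = -⅐ + T² + 9*T (w(T) = (T² + 9*T) + 1/(-7) = (T² + 9*T) - ⅐ = -⅐ + T² + 9*T)
g(a, Z) = (Z + a)*(Z + a*(1 + a)) (g(a, Z) = (a + Z)*(Z + a*(1 + a)) = (Z + a)*(Z + a*(1 + a)))
-27684 - g(w(7), -103) = -27684 - ((-103)² - 103*(-⅐ + 7² + 9*7) + (-⅐ + 7² + 9*7)²*(1 + (-⅐ + 7² + 9*7)) - 103*(-⅐ + 7² + 9*7)*(1 + (-⅐ + 7² + 9*7))) = -27684 - (10609 - 103*(-⅐ + 49 + 63) + (-⅐ + 49 + 63)²*(1 + (-⅐ + 49 + 63)) - 103*(-⅐ + 49 + 63)*(1 + (-⅐ + 49 + 63))) = -27684 - (10609 - 103*783/7 + (783/7)²*(1 + 783/7) - 103*783/7*(1 + 783/7)) = -27684 - (10609 - 80649/7 + (613089/49)*(790/7) - 103*783/7*790/7) = -27684 - (10609 - 80649/7 + 484340310/343 - 63712710/49) = -27684 - 1*38038426/343 = -27684 - 38038426/343 = -47534038/343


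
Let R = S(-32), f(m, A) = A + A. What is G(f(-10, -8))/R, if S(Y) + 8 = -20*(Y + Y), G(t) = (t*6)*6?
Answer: -24/53 ≈ -0.45283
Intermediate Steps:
f(m, A) = 2*A
G(t) = 36*t (G(t) = (6*t)*6 = 36*t)
S(Y) = -8 - 40*Y (S(Y) = -8 - 20*(Y + Y) = -8 - 40*Y)
R = 1272 (R = -8 - 40*(-32) = -8 + 1280 = 1272)
G(f(-10, -8))/R = (36*(2*(-8)))/1272 = (36*(-16))*(1/1272) = -576*1/1272 = -24/53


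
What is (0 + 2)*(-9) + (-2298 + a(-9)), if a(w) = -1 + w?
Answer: -2326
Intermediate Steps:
(0 + 2)*(-9) + (-2298 + a(-9)) = (0 + 2)*(-9) + (-2298 + (-1 - 9)) = 2*(-9) + (-2298 - 10) = -18 - 2308 = -2326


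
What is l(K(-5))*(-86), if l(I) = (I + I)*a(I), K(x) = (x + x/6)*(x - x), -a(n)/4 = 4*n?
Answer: 0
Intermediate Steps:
a(n) = -16*n
K(x) = 0 (K(x) = (x + x*(⅙))*0 = (x + x/6)*0 = (7*x/6)*0 = 0)
l(I) = -32*I² (l(I) = (I + I)*(-16*I) = (2*I)*(-16*I) = -32*I²)
l(K(-5))*(-86) = -32*0²*(-86) = -32*0*(-86) = 0*(-86) = 0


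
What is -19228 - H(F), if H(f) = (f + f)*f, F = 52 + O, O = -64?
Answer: -19516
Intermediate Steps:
F = -12 (F = 52 - 64 = -12)
H(f) = 2*f² (H(f) = (2*f)*f = 2*f²)
-19228 - H(F) = -19228 - 2*(-12)² = -19228 - 2*144 = -19228 - 1*288 = -19228 - 288 = -19516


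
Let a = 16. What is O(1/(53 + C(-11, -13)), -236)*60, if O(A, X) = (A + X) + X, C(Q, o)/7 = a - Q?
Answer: -3426690/121 ≈ -28320.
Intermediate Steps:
C(Q, o) = 112 - 7*Q (C(Q, o) = 7*(16 - Q) = 112 - 7*Q)
O(A, X) = A + 2*X
O(1/(53 + C(-11, -13)), -236)*60 = (1/(53 + (112 - 7*(-11))) + 2*(-236))*60 = (1/(53 + (112 + 77)) - 472)*60 = (1/(53 + 189) - 472)*60 = (1/242 - 472)*60 = -114223/242*60 = -3426690/121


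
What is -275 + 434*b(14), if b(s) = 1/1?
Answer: 159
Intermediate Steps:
b(s) = 1
-275 + 434*b(14) = -275 + 434*1 = -275 + 434 = 159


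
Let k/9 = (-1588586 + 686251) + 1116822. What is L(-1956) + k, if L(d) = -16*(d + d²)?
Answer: -59253297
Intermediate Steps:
k = 1930383 (k = 9*((-1588586 + 686251) + 1116822) = 9*(-902335 + 1116822) = 9*214487 = 1930383)
L(d) = -16*d - 16*d²
L(-1956) + k = -16*(-1956)*(1 - 1956) + 1930383 = -16*(-1956)*(-1955) + 1930383 = -61183680 + 1930383 = -59253297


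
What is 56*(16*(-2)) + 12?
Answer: -1780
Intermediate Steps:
56*(16*(-2)) + 12 = 56*(-32) + 12 = -1792 + 12 = -1780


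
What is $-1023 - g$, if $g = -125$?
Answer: $-898$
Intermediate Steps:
$-1023 - g = -1023 - -125 = -1023 + 125 = -898$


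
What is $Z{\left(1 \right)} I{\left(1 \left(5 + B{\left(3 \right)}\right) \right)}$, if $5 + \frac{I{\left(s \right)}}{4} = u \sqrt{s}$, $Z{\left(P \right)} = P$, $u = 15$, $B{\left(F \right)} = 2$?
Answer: $-20 + 60 \sqrt{7} \approx 138.75$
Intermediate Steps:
$I{\left(s \right)} = -20 + 60 \sqrt{s}$ ($I{\left(s \right)} = -20 + 4 \cdot 15 \sqrt{s} = -20 + 60 \sqrt{s}$)
$Z{\left(1 \right)} I{\left(1 \left(5 + B{\left(3 \right)}\right) \right)} = 1 \left(-20 + 60 \sqrt{1 \left(5 + 2\right)}\right) = 1 \left(-20 + 60 \sqrt{1 \cdot 7}\right) = 1 \left(-20 + 60 \sqrt{7}\right) = -20 + 60 \sqrt{7}$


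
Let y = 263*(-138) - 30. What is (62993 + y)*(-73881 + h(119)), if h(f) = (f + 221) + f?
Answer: -1958091318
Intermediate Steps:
h(f) = 221 + 2*f (h(f) = (221 + f) + f = 221 + 2*f)
y = -36324 (y = -36294 - 30 = -36324)
(62993 + y)*(-73881 + h(119)) = (62993 - 36324)*(-73881 + (221 + 2*119)) = 26669*(-73881 + (221 + 238)) = 26669*(-73881 + 459) = 26669*(-73422) = -1958091318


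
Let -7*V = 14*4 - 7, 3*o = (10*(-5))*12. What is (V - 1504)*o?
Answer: 302200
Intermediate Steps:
o = -200 (o = ((10*(-5))*12)/3 = (-50*12)/3 = (⅓)*(-600) = -200)
V = -7 (V = -(14*4 - 7)/7 = -(56 - 7)/7 = -⅐*49 = -7)
(V - 1504)*o = (-7 - 1504)*(-200) = -1511*(-200) = 302200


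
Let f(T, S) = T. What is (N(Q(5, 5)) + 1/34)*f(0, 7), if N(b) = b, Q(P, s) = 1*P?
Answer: 0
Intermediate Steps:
Q(P, s) = P
(N(Q(5, 5)) + 1/34)*f(0, 7) = (5 + 1/34)*0 = (171/34)*0 = 0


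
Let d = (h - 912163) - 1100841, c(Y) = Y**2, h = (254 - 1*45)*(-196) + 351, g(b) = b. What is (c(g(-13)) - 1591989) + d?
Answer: -3645437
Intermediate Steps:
h = -40613 (h = (254 - 45)*(-196) + 351 = 209*(-196) + 351 = -40964 + 351 = -40613)
d = -2053617 (d = (-40613 - 912163) - 1100841 = -952776 - 1100841 = -2053617)
(c(g(-13)) - 1591989) + d = ((-13)**2 - 1591989) - 2053617 = (169 - 1591989) - 2053617 = -1591820 - 2053617 = -3645437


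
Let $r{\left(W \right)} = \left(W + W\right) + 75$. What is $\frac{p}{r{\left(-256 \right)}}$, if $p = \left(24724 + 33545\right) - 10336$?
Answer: $- \frac{47933}{437} \approx -109.69$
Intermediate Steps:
$r{\left(W \right)} = 75 + 2 W$ ($r{\left(W \right)} = 2 W + 75 = 75 + 2 W$)
$p = 47933$ ($p = 58269 - 10336 = 47933$)
$\frac{p}{r{\left(-256 \right)}} = \frac{47933}{75 + 2 \left(-256\right)} = \frac{47933}{75 - 512} = \frac{47933}{-437} = 47933 \left(- \frac{1}{437}\right) = - \frac{47933}{437}$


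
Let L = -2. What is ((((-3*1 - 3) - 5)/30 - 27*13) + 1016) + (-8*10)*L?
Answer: 24739/30 ≈ 824.63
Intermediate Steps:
((((-3*1 - 3) - 5)/30 - 27*13) + 1016) + (-8*10)*L = ((((-3*1 - 3) - 5)/30 - 27*13) + 1016) - 8*10*(-2) = ((((-3 - 3) - 5)*(1/30) - 9*39) + 1016) - 80*(-2) = (((-6 - 5)*(1/30) - 351) + 1016) + 160 = ((-11*1/30 - 351) + 1016) + 160 = ((-11/30 - 351) + 1016) + 160 = (-10541/30 + 1016) + 160 = 19939/30 + 160 = 24739/30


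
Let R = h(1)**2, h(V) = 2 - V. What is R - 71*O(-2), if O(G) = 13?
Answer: -922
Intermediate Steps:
R = 1 (R = (2 - 1*1)**2 = (2 - 1)**2 = 1**2 = 1)
R - 71*O(-2) = 1 - 71*13 = 1 - 923 = -922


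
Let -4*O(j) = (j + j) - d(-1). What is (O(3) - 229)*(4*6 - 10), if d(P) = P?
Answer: -6461/2 ≈ -3230.5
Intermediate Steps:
O(j) = -¼ - j/2 (O(j) = -((j + j) - 1*(-1))/4 = -(2*j + 1)/4 = -(1 + 2*j)/4 = -¼ - j/2)
(O(3) - 229)*(4*6 - 10) = ((-¼ - ½*3) - 229)*(4*6 - 10) = ((-¼ - 3/2) - 229)*(24 - 10) = (-7/4 - 229)*14 = -923/4*14 = -6461/2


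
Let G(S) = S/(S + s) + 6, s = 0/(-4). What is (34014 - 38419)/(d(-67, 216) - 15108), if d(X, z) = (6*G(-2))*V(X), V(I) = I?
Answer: 4405/17922 ≈ 0.24579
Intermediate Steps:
s = 0 (s = 0*(-¼) = 0)
G(S) = 7 (G(S) = S/(S + 0) + 6 = S/S + 6 = 1 + 6 = 7)
d(X, z) = 42*X (d(X, z) = (6*7)*X = 42*X)
(34014 - 38419)/(d(-67, 216) - 15108) = (34014 - 38419)/(42*(-67) - 15108) = -4405/(-2814 - 15108) = -4405/(-17922) = -4405*(-1/17922) = 4405/17922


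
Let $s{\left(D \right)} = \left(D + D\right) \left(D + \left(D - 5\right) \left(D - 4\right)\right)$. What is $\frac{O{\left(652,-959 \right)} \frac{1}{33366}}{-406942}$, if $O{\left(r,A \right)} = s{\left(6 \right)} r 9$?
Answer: $- \frac{46944}{1131502231} \approx -4.1488 \cdot 10^{-5}$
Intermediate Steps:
$s{\left(D \right)} = 2 D \left(D + \left(-5 + D\right) \left(-4 + D\right)\right)$ ($s{\left(D \right)} = 2 D \left(D + \left(-5 + D\right) \left(D - 4\right)\right) = 2 D \left(D + \left(-5 + D\right) \left(-4 + D\right)\right)$)
$O{\left(r,A \right)} = 864 r$ ($O{\left(r,A \right)} = 2 \cdot 6 \left(20 + 6^{2} - 48\right) r 9 = 2 \cdot 6 \left(20 + 36 - 48\right) r 9 = 2 \cdot 6 \cdot 8 r 9 = 96 r 9 = 864 r$)
$\frac{O{\left(652,-959 \right)} \frac{1}{33366}}{-406942} = \frac{864 \cdot 652 \cdot \frac{1}{33366}}{-406942} = 563328 \cdot \frac{1}{33366} \left(- \frac{1}{406942}\right) = \frac{93888}{5561} \left(- \frac{1}{406942}\right) = - \frac{46944}{1131502231}$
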